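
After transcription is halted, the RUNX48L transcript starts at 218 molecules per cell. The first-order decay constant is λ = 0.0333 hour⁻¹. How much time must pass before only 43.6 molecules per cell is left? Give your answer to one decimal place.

48.3 hours

t½ = ln 2 / λ = 0.69315 / 0.0333 ≈ 20.815 hours.
Fraction remaining = 43.6/218 ≈ 0.2.
n = log₂(218/43.6) = ln(5)/ln 2 ≈ 2.3219 half-lives.
t = n × t½ = 2.3219 × 20.815 ≈ 48.331 hours.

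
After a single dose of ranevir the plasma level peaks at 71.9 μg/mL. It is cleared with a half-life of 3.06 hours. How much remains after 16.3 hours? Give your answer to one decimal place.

Number of half-lives: n = 16.3/3.06 ≈ 5.3268.
Remaining = 71.9 × (1/2)^5.3268 = 71.9 × 0.024916 ≈ 1.7914 μg/mL.

1.8 μg/mL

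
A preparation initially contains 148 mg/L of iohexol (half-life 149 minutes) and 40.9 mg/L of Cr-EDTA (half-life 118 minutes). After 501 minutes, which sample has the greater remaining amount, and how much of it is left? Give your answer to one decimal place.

iohexol, 14.4 mg/L

iohexol: 148 × (1/2)^3.3624 ≈ 14.39 mg/L.
Cr-EDTA: 40.9 × (1/2)^4.2458 ≈ 2.1559 mg/L.
Iohexol has more remaining, at ≈ 14.39 mg/L.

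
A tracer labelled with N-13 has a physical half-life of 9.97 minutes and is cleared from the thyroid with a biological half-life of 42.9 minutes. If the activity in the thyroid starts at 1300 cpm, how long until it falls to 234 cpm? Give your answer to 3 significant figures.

20.0 minutes

1/t_eff = 1/t_phys + 1/t_biol = 1/9.97 + 1/42.9 = 0.12361 per minute.
t_eff = 9.97 × 42.9 / (9.97 + 42.9) ≈ 8.0899 minutes.
n = log₂(1300/234) ≈ 2.4739; t = 2.4739 × 8.0899 ≈ 20.014 minutes.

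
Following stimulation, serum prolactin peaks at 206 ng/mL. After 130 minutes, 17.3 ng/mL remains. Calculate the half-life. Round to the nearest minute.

A/A₀ = 17.3/206 ≈ 0.083981.
n = log₂(11.908) ≈ 3.5738 half-lives elapsed in 130 minutes.
t½ = 130/3.5738 ≈ 36.376 minutes.

36 minutes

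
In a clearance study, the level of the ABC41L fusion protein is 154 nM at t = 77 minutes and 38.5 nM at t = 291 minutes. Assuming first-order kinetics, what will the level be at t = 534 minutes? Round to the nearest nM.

Over Δt = 291 − 77 = 214 minutes, the level fell by a factor of 154/38.5 ≈ 4.
n = log₂(4) ≈ 2 half-lives, so t½ = 214/2 ≈ 107 minutes.
From t = 291 to t = 534: 38.5 × (1/2)^((534−291)/107) ≈ 7.9765 nM.

8 nM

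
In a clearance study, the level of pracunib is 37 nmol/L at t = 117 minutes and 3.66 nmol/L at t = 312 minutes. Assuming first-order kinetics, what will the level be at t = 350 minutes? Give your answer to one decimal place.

2.3 nmol/L

Over Δt = 312 − 117 = 195 minutes, the level fell by a factor of 37/3.66 ≈ 10.109.
n = log₂(10.109) ≈ 3.3376 half-lives, so t½ = 195/3.3376 ≈ 58.425 minutes.
From t = 312 to t = 350: 3.66 × (1/2)^((350−312)/58.425) ≈ 2.3318 nmol/L.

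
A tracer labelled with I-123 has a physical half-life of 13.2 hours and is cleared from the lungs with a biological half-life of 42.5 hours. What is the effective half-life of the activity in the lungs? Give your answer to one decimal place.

10.1 hours

1/t_eff = 1/t_phys + 1/t_biol = 1/13.2 + 1/42.5 = 0.099287 per hour.
t_eff = 13.2 × 42.5 / (13.2 + 42.5) ≈ 10.072 hours.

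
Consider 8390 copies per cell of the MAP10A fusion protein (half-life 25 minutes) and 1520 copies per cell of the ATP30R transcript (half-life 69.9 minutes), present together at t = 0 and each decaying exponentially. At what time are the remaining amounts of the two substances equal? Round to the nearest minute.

Set 8390·(1/2)^(t/25) = 1520·(1/2)^(t/69.9).
Taking log₂: log₂(8390/1520) = t·(1/25 − 1/69.9).
log₂(5.5197) = 2.4646; 1/25 − 1/69.9 = 0.025694.
t = 2.4646 / 0.025694 ≈ 95.922 minutes.

96 minutes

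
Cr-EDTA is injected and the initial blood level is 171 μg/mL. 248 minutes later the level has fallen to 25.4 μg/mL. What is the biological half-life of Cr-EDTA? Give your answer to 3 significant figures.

90.1 minutes

A/A₀ = 25.4/171 ≈ 0.14854.
n = log₂(6.7323) ≈ 2.7511 half-lives elapsed in 248 minutes.
t½ = 248/2.7511 ≈ 90.146 minutes.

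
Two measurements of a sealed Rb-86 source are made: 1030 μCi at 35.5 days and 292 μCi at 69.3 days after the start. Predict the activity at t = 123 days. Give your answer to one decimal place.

39.4 μCi

Over Δt = 69.3 − 35.5 = 33.8 days, the level fell by a factor of 1030/292 ≈ 3.5274.
n = log₂(3.5274) ≈ 1.8186 half-lives, so t½ = 33.8/1.8186 ≈ 18.586 days.
From t = 69.3 to t = 123: 292 × (1/2)^((123−69.3)/18.586) ≈ 39.41 μCi.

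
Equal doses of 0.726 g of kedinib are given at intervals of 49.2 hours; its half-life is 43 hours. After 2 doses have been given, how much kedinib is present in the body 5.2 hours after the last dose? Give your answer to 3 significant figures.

0.970 g

The 2 doses were given 54.4, 5.2 hours ago.
Total = 0.726·(1/2)^(54.4/43) + 0.726·(1/2)^(5.2/43)
      = 0.30206 + 0.66763 ≈ 0.96969 g.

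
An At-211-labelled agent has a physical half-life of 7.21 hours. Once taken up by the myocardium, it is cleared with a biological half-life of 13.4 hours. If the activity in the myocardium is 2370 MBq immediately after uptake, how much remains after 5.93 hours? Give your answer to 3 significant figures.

1/t_eff = 1/t_phys + 1/t_biol = 1/7.21 + 1/13.4 = 0.21332 per hour.
t_eff = 7.21 × 13.4 / (7.21 + 13.4) ≈ 4.6877 hours.
Remaining = 2370 × (1/2)^(5.93/4.6877) = 2370 × (1/2)^1.265 ≈ 986.15 MBq.

986 MBq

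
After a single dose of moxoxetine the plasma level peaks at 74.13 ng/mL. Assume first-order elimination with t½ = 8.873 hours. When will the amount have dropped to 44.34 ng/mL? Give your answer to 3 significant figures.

6.58 hours

Fraction remaining = 44.34/74.13 ≈ 0.59814.
n = log₂(74.13/44.34) = ln(1.6719)/ln 2 ≈ 0.74145 half-lives.
t = n × t½ = 0.74145 × 8.873 ≈ 6.5789 hours.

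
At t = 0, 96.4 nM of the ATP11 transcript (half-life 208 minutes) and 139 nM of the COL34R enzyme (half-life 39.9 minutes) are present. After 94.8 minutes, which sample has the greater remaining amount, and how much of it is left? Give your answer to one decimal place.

ATP11 transcript: 96.4 × (1/2)^0.45577 ≈ 70.287 nM.
COL34R enzyme: 139 × (1/2)^2.3759 ≈ 26.778 nM.
ATP11 transcript has more remaining, at ≈ 70.287 nM.

ATP11 transcript, 70.3 nM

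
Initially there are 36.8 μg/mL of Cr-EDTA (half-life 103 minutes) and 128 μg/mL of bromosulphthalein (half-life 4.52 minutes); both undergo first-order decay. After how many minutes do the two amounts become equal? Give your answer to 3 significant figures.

Set 36.8·(1/2)^(t/103) = 128·(1/2)^(t/4.52).
Taking log₂: log₂(36.8/128) = t·(1/103 − 1/4.52).
log₂(0.2875) = -1.7984; 1/103 − 1/4.52 = -0.21153.
t = -1.7984 / -0.21153 ≈ 8.5017 minutes.

8.50 minutes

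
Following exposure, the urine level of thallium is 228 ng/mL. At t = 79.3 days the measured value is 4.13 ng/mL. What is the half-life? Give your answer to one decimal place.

13.7 days

A/A₀ = 4.13/228 ≈ 0.018114.
n = log₂(55.206) ≈ 5.7867 half-lives elapsed in 79.3 days.
t½ = 79.3/5.7867 ≈ 13.704 days.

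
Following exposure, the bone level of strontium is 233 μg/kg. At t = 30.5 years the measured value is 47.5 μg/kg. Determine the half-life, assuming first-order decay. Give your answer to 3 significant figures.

A/A₀ = 47.5/233 ≈ 0.20386.
n = log₂(4.9053) ≈ 2.2943 half-lives elapsed in 30.5 years.
t½ = 30.5/2.2943 ≈ 13.294 years.

13.3 years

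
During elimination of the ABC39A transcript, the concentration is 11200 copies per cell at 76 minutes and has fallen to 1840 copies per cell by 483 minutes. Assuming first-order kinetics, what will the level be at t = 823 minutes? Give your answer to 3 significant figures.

407 copies per cell

Over Δt = 483 − 76 = 407 minutes, the level fell by a factor of 11200/1840 ≈ 6.087.
n = log₂(6.087) ≈ 2.6057 half-lives, so t½ = 407/2.6057 ≈ 156.19 minutes.
From t = 483 to t = 823: 1840 × (1/2)^((823−483)/156.19) ≈ 406.95 copies per cell.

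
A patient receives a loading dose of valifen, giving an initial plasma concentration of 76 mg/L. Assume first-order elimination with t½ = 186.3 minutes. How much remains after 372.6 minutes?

19 mg/L

Elapsed time is 2 half-lives (372.6/186.3).
Each half-life halves the amount: 76 × (1/2)^2 = 76/4 = 19 mg/L.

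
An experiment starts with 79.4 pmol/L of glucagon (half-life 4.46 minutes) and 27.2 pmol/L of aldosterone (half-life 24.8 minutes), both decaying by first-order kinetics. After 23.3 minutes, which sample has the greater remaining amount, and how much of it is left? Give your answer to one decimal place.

glucagon: 79.4 × (1/2)^5.2242 ≈ 2.1241 pmol/L.
aldosterone: 27.2 × (1/2)^0.93952 ≈ 14.182 pmol/L.
Aldosterone has more remaining, at ≈ 14.182 pmol/L.

aldosterone, 14.2 pmol/L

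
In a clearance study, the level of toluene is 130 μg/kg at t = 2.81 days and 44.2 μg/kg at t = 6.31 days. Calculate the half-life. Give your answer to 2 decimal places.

Over Δt = 6.31 − 2.81 = 3.5 days, the level fell by a factor of 130/44.2 ≈ 2.9412.
n = log₂(2.9412) ≈ 1.5564 half-lives, so t½ = 3.5/1.5564 ≈ 2.2488 days.

2.25 days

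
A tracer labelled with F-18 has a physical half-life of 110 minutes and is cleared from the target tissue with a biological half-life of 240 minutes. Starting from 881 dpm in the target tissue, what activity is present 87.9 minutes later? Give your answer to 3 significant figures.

393 dpm

1/t_eff = 1/t_phys + 1/t_biol = 1/110 + 1/240 = 0.013258 per minute.
t_eff = 110 × 240 / (110 + 240) ≈ 75.429 minutes.
Remaining = 881 × (1/2)^(87.9/75.429) = 881 × (1/2)^1.1653 ≈ 392.8 dpm.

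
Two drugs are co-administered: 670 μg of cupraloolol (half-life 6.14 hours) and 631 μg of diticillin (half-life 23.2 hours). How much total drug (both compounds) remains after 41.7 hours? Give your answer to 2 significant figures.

cupraloolol: 670 × (1/2)^(41.7/6.14) = 670 × (1/2)^6.7915 ≈ 6.0481 μg.
diticillin: 631 × (1/2)^(41.7/23.2) = 631 × (1/2)^1.7974 ≈ 181.53 μg.
Total = 6.0481 + 181.53 ≈ 187.58 μg.

190 μg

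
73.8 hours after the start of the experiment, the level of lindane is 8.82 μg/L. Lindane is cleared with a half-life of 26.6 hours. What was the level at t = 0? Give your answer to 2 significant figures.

Number of half-lives elapsed: n = 73.8/26.6 ≈ 2.7744.
A₀ = A × 2^n = 8.82 × 2^2.7744 = 8.82 × 6.8421 ≈ 60.347 μg/L.

60 μg/L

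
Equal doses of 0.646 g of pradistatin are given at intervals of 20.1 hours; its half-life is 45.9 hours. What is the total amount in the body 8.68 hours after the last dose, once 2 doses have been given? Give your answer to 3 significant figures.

The 2 doses were given 28.78, 8.68 hours ago.
Total = 0.646·(1/2)^(28.78/45.9) + 0.646·(1/2)^(8.68/45.9)
      = 0.41829 + 0.56664 ≈ 0.98493 g.

0.985 g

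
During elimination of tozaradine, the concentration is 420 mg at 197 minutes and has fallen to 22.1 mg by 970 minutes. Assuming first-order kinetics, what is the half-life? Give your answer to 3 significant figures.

Over Δt = 970 − 197 = 773 minutes, the level fell by a factor of 420/22.1 ≈ 19.005.
n = log₂(19.005) ≈ 4.2483 half-lives, so t½ = 773/4.2483 ≈ 181.96 minutes.

182 minutes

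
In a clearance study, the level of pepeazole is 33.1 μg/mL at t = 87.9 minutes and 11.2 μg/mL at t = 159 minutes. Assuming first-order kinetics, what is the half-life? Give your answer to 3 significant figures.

Over Δt = 159 − 87.9 = 71.1 minutes, the level fell by a factor of 33.1/11.2 ≈ 2.9554.
n = log₂(2.9554) ≈ 1.5633 half-lives, so t½ = 71.1/1.5633 ≈ 45.48 minutes.

45.5 minutes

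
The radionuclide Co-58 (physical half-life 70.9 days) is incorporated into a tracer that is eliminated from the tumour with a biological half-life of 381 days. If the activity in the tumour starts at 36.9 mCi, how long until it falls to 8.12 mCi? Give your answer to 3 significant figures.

1/t_eff = 1/t_phys + 1/t_biol = 1/70.9 + 1/381 = 0.016729 per day.
t_eff = 70.9 × 381 / (70.9 + 381) ≈ 59.776 days.
n = log₂(36.9/8.12) ≈ 2.1841; t = 2.1841 × 59.776 ≈ 130.56 days.

131 days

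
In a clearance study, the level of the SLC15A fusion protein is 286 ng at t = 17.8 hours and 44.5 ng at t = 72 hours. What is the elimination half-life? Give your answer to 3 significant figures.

Over Δt = 72 − 17.8 = 54.2 hours, the level fell by a factor of 286/44.5 ≈ 6.427.
n = log₂(6.427) ≈ 2.6841 half-lives, so t½ = 54.2/2.6841 ≈ 20.193 hours.

20.2 hours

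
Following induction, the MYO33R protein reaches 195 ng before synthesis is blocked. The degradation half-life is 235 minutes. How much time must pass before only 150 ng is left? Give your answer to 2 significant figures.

89 minutes

Fraction remaining = 150/195 ≈ 0.76923.
n = log₂(195/150) = ln(1.3)/ln 2 ≈ 0.37851 half-lives.
t = n × t½ = 0.37851 × 235 ≈ 88.95 minutes.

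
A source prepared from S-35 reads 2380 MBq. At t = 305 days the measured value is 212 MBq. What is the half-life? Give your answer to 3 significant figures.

87.4 days

A/A₀ = 212/2380 ≈ 0.089076.
n = log₂(11.226) ≈ 3.4888 half-lives elapsed in 305 days.
t½ = 305/3.4888 ≈ 87.422 days.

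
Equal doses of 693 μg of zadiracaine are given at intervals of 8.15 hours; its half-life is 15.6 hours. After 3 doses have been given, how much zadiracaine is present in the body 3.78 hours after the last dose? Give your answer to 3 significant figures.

1280 μg

The 3 doses were given 20.08, 11.93, 3.78 hours ago.
Total = 693·(1/2)^(20.08/15.6) + 693·(1/2)^(11.93/15.6) + 693·(1/2)^(3.78/15.6)
      = 283.96 + 407.87 + 585.86 ≈ 1277.7 μg.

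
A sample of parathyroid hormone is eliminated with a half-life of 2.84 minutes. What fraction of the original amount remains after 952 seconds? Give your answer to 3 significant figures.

952 seconds = 15.8667 minutes.
n = 15.8667/2.84 ≈ 5.5869 half-lives.
Fraction remaining = (1/2)^5.5869 ≈ 0.020806.

0.0208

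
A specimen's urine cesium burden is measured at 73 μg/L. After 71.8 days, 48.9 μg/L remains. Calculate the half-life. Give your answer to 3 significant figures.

A/A₀ = 48.9/73 ≈ 0.66986.
n = log₂(1.4928) ≈ 0.57806 half-lives elapsed in 71.8 days.
t½ = 71.8/0.57806 ≈ 124.21 days.

124 days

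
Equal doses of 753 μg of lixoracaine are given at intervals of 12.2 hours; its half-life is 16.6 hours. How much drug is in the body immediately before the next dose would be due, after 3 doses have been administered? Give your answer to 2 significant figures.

The 3 doses were given 36.6, 24.4, 12.2 hours ago.
Total = 753·(1/2)^(36.6/16.6) + 753·(1/2)^(24.4/16.6) + 753·(1/2)^(12.2/16.6)
      = 163.33 + 271.84 + 452.43 ≈ 887.61 μg.

890 μg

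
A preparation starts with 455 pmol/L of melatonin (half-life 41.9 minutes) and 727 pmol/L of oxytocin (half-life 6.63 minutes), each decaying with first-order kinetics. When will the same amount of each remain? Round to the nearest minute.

Set 455·(1/2)^(t/41.9) = 727·(1/2)^(t/6.63).
Taking log₂: log₂(455/727) = t·(1/41.9 − 1/6.63).
log₂(0.62586) = -0.67609; 1/41.9 − 1/6.63 = -0.12696.
t = -0.67609 / -0.12696 ≈ 5.3251 minutes.

5 minutes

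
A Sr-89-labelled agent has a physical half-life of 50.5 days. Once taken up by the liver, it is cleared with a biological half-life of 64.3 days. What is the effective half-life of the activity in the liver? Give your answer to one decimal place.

28.3 days

1/t_eff = 1/t_phys + 1/t_biol = 1/50.5 + 1/64.3 = 0.035354 per day.
t_eff = 50.5 × 64.3 / (50.5 + 64.3) ≈ 28.285 days.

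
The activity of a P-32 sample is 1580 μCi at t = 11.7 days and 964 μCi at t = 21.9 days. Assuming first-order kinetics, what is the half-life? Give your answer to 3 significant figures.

14.3 days

Over Δt = 21.9 − 11.7 = 10.2 days, the level fell by a factor of 1580/964 ≈ 1.639.
n = log₂(1.639) ≈ 0.71282 half-lives, so t½ = 10.2/0.71282 ≈ 14.309 days.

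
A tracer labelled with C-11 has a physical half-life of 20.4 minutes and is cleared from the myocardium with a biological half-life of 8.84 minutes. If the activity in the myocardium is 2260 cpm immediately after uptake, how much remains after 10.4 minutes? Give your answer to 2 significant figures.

1/t_eff = 1/t_phys + 1/t_biol = 1/20.4 + 1/8.84 = 0.16214 per minute.
t_eff = 20.4 × 8.84 / (20.4 + 8.84) ≈ 6.1674 minutes.
Remaining = 2260 × (1/2)^(10.4/6.1674) = 2260 × (1/2)^1.6863 ≈ 702.25 cpm.

700 cpm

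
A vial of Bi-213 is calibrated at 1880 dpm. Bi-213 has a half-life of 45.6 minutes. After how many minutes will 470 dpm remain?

470/1880 = 1/4, so 2 half-lives have elapsed.
t = 2 × 45.6 = 91.2 minutes.

91.2 minutes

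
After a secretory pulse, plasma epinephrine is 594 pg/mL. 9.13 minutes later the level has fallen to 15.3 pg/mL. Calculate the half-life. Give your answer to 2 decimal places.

1.73 minutes

A/A₀ = 15.3/594 ≈ 0.025758.
n = log₂(38.824) ≈ 5.2789 half-lives elapsed in 9.13 minutes.
t½ = 9.13/5.2789 ≈ 1.7295 minutes.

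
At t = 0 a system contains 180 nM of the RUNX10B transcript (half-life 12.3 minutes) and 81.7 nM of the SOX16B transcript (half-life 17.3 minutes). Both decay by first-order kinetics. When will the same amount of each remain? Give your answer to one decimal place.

Set 180·(1/2)^(t/12.3) = 81.7·(1/2)^(t/17.3).
Taking log₂: log₂(180/81.7) = t·(1/12.3 − 1/17.3).
log₂(2.2032) = 1.1396; 1/12.3 − 1/17.3 = 0.023497.
t = 1.1396 / 0.023497 ≈ 48.499 minutes.

48.5 minutes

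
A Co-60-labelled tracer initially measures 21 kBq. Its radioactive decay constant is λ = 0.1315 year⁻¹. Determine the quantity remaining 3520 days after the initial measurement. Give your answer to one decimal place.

t½ = ln 2 / λ = 0.69315 / 0.1315 ≈ 5.2711 years.
Convert the elapsed time: 3520 days = 9.64384 years.
Number of half-lives: n = 9.64384/5.2711 ≈ 1.8296.
Remaining = 21 × (1/2)^1.8296 = 21 × 0.28135 ≈ 5.9083 kBq.

5.9 kBq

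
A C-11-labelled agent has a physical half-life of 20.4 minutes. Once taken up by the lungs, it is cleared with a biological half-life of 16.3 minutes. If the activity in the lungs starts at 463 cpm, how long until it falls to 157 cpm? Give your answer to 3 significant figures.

14.1 minutes

1/t_eff = 1/t_phys + 1/t_biol = 1/20.4 + 1/16.3 = 0.11037 per minute.
t_eff = 20.4 × 16.3 / (20.4 + 16.3) ≈ 9.0605 minutes.
n = log₂(463/157) ≈ 1.5602; t = 1.5602 × 9.0605 ≈ 14.137 minutes.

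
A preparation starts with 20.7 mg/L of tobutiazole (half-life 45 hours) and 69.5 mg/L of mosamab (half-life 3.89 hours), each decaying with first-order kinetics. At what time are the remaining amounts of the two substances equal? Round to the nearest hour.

Set 20.7·(1/2)^(t/45) = 69.5·(1/2)^(t/3.89).
Taking log₂: log₂(20.7/69.5) = t·(1/45 − 1/3.89).
log₂(0.29784) = -1.7474; 1/45 − 1/3.89 = -0.23485.
t = -1.7474 / -0.23485 ≈ 7.4405 hours.

7 hours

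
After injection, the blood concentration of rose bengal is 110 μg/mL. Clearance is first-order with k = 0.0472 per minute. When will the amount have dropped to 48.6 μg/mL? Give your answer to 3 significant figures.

t½ = ln 2 / k = 0.69315 / 0.0472 ≈ 14.685 minutes.
Fraction remaining = 48.6/110 ≈ 0.44182.
n = log₂(110/48.6) = ln(2.2634)/ln 2 ≈ 1.1785 half-lives.
t = n × t½ = 1.1785 × 14.685 ≈ 17.306 minutes.

17.3 minutes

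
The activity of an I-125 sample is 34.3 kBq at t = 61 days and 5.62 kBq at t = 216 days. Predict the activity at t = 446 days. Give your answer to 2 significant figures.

Over Δt = 216 − 61 = 155 days, the level fell by a factor of 34.3/5.62 ≈ 6.1032.
n = log₂(6.1032) ≈ 2.6096 half-lives, so t½ = 155/2.6096 ≈ 59.397 days.
From t = 216 to t = 446: 5.62 × (1/2)^((446−216)/59.397) ≈ 0.38377 kBq.

0.38 kBq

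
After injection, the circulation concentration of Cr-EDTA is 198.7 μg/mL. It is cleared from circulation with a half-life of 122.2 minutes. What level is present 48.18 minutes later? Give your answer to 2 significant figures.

150 μg/mL

Number of half-lives: n = 48.18/122.2 ≈ 0.39427.
Remaining = 198.7 × (1/2)^0.39427 = 198.7 × 0.76087 ≈ 151.19 μg/mL.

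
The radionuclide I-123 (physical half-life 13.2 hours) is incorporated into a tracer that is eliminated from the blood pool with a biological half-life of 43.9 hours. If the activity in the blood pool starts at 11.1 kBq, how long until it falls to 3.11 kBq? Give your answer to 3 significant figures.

1/t_eff = 1/t_phys + 1/t_biol = 1/13.2 + 1/43.9 = 0.098537 per hour.
t_eff = 13.2 × 43.9 / (13.2 + 43.9) ≈ 10.149 hours.
n = log₂(11.1/3.11) ≈ 1.8356; t = 1.8356 × 10.149 ≈ 18.628 hours.

18.6 hours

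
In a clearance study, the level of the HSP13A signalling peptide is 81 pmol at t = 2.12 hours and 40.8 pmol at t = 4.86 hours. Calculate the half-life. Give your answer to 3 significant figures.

2.77 hours

Over Δt = 4.86 − 2.12 = 2.74 hours, the level fell by a factor of 81/40.8 ≈ 1.9853.
n = log₂(1.9853) ≈ 0.98935 half-lives, so t½ = 2.74/0.98935 ≈ 2.7695 hours.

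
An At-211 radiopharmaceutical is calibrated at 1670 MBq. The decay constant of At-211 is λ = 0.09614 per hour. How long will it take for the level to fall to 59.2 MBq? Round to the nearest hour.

t½ = ln 2 / λ = 0.69315 / 0.09614 ≈ 7.2098 hours.
Fraction remaining = 59.2/1670 ≈ 0.035449.
n = log₂(1670/59.2) = ln(28.209)/ln 2 ≈ 4.8181 half-lives.
t = n × t½ = 4.8181 × 7.2098 ≈ 34.737 hours.

35 hours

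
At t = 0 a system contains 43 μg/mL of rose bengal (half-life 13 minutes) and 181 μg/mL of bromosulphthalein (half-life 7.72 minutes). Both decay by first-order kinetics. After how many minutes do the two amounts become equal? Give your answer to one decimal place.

Set 43·(1/2)^(t/13) = 181·(1/2)^(t/7.72).
Taking log₂: log₂(43/181) = t·(1/13 − 1/7.72).
log₂(0.23757) = -2.0736; 1/13 − 1/7.72 = -0.052611.
t = -2.0736 / -0.052611 ≈ 39.414 minutes.

39.4 minutes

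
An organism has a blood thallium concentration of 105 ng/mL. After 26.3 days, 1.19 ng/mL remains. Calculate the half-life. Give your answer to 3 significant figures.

A/A₀ = 1.19/105 ≈ 0.011333.
n = log₂(88.235) ≈ 6.4633 half-lives elapsed in 26.3 days.
t½ = 26.3/6.4633 ≈ 4.0691 days.

4.07 days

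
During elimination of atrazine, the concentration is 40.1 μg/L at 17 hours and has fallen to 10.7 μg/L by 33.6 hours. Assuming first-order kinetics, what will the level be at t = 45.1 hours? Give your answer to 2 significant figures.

Over Δt = 33.6 − 17 = 16.6 hours, the level fell by a factor of 40.1/10.7 ≈ 3.7477.
n = log₂(3.7477) ≈ 1.906 half-lives, so t½ = 16.6/1.906 ≈ 8.7094 hours.
From t = 33.6 to t = 45.1: 10.7 × (1/2)^((45.1−33.6)/8.7094) ≈ 4.2845 μg/L.

4.3 μg/L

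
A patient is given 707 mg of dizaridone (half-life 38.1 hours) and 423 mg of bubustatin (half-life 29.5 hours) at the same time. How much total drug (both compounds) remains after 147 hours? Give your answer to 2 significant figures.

dizaridone: 707 × (1/2)^(147/38.1) = 707 × (1/2)^3.8583 ≈ 48.749 mg.
bubustatin: 423 × (1/2)^(147/29.5) = 423 × (1/2)^4.9831 ≈ 13.375 mg.
Total = 48.749 + 13.375 ≈ 62.124 mg.

62 mg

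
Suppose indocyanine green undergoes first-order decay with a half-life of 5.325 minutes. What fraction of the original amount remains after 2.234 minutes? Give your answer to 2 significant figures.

n = 2.234/5.325 ≈ 0.41953 half-lives.
Fraction remaining = (1/2)^0.41953 ≈ 0.74767.

0.75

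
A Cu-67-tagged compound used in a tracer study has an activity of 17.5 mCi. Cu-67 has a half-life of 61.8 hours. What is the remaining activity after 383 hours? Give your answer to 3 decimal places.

Number of half-lives: n = 383/61.8 ≈ 6.1974.
Remaining = 17.5 × (1/2)^6.1974 = 17.5 × 0.013627 ≈ 0.23847 mCi.

0.238 mCi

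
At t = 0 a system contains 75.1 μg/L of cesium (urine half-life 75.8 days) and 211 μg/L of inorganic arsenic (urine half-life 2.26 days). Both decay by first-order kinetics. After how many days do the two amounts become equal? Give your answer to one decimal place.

3.5 days

Set 75.1·(1/2)^(t/75.8) = 211·(1/2)^(t/2.26).
Taking log₂: log₂(75.1/211) = t·(1/75.8 − 1/2.26).
log₂(0.35592) = -1.4904; 1/75.8 − 1/2.26 = -0.42929.
t = -1.4904 / -0.42929 ≈ 3.4717 days.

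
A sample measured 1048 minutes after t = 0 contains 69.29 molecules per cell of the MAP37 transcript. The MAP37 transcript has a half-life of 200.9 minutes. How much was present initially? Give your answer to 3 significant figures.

Number of half-lives elapsed: n = 1048/200.9 ≈ 5.2165.
A₀ = A × 2^n = 69.29 × 2^5.2165 = 69.29 × 37.182 ≈ 2576.3 molecules per cell.

2580 molecules per cell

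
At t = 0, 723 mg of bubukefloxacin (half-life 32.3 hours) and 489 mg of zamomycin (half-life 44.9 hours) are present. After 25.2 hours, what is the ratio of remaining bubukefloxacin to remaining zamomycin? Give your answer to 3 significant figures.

1.27

bubukefloxacin: 723 × (1/2)^(25.2/32.3) = 723 × (1/2)^0.78019 ≈ 421 mg.
zamomycin: 489 × (1/2)^(25.2/44.9) = 489 × (1/2)^0.56125 ≈ 331.4 mg.
Ratio ≈ 421 / 331.4 ≈ 1.2703.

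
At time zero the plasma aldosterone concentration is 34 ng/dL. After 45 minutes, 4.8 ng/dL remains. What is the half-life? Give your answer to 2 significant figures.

16 minutes

A/A₀ = 4.8/34 ≈ 0.14118.
n = log₂(7.0833) ≈ 2.8244 half-lives elapsed in 45 minutes.
t½ = 45/2.8244 ≈ 15.932 minutes.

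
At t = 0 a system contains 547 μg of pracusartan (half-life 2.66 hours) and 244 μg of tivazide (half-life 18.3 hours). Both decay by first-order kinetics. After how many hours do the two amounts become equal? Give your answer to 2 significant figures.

3.6 hours

Set 547·(1/2)^(t/2.66) = 244·(1/2)^(t/18.3).
Taking log₂: log₂(547/244) = t·(1/2.66 − 1/18.3).
log₂(2.2418) = 1.1647; 1/2.66 − 1/18.3 = 0.3213.
t = 1.1647 / 0.3213 ≈ 3.6249 hours.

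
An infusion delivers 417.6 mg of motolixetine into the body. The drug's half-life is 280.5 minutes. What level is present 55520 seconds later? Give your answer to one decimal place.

Convert the elapsed time: 55520 seconds = 925.333 minutes.
Number of half-lives: n = 925.333/280.5 ≈ 3.2989.
Remaining = 417.6 × (1/2)^3.2989 = 417.6 × 0.10161 ≈ 42.433 mg.

42.4 mg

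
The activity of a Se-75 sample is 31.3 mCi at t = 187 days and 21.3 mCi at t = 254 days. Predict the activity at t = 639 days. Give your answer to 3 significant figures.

Over Δt = 254 − 187 = 67 days, the level fell by a factor of 31.3/21.3 ≈ 1.4695.
n = log₂(1.4695) ≈ 0.55531 half-lives, so t½ = 67/0.55531 ≈ 120.65 days.
From t = 254 to t = 639: 21.3 × (1/2)^((639−254)/120.65) ≈ 2.3324 mCi.

2.33 mCi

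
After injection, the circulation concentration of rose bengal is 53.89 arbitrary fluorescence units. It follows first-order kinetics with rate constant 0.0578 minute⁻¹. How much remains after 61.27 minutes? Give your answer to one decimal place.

t½ = ln 2 / k = 0.69315 / 0.0578 ≈ 11.992 minutes.
Number of half-lives: n = 61.27/11.992 ≈ 5.1092.
Remaining = 53.89 × (1/2)^5.1092 = 53.89 × 0.028973 ≈ 1.5613 arbitrary fluorescence units.

1.6 arbitrary fluorescence units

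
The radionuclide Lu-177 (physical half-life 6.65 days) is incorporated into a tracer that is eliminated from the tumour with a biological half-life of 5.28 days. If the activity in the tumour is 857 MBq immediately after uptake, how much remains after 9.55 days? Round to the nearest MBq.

90 MBq

1/t_eff = 1/t_phys + 1/t_biol = 1/6.65 + 1/5.28 = 0.33977 per day.
t_eff = 6.65 × 5.28 / (6.65 + 5.28) ≈ 2.9432 days.
Remaining = 857 × (1/2)^(9.55/2.9432) = 857 × (1/2)^3.2448 ≈ 90.406 MBq.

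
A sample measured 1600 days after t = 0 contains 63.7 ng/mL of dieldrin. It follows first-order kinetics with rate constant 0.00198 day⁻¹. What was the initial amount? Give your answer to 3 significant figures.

1510 ng/mL

t½ = ln 2 / k = 0.69315 / 0.00198 ≈ 350.07 days.
Number of half-lives elapsed: n = 1600/350.07 ≈ 4.5705.
A₀ = A × 2^n = 63.7 × 2^4.5705 = 63.7 × 23.76 ≈ 1513.5 ng/mL.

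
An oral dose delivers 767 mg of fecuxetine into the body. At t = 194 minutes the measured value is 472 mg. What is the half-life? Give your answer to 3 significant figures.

277 minutes

A/A₀ = 472/767 ≈ 0.61538.
n = log₂(1.625) ≈ 0.70044 half-lives elapsed in 194 minutes.
t½ = 194/0.70044 ≈ 276.97 minutes.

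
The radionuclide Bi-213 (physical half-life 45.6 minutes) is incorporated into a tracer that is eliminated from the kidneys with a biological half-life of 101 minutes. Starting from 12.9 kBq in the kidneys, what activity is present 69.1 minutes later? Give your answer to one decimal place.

2.8 kBq

1/t_eff = 1/t_phys + 1/t_biol = 1/45.6 + 1/101 = 0.031831 per minute.
t_eff = 45.6 × 101 / (45.6 + 101) ≈ 31.416 minutes.
Remaining = 12.9 × (1/2)^(69.1/31.416) = 12.9 × (1/2)^2.1995 ≈ 2.8085 kBq.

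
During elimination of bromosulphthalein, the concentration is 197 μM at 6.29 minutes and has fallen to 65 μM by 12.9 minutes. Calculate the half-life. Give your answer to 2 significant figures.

Over Δt = 12.9 − 6.29 = 6.61 minutes, the level fell by a factor of 197/65 ≈ 3.0308.
n = log₂(3.0308) ≈ 1.5997 half-lives, so t½ = 6.61/1.5997 ≈ 4.1321 minutes.

4.1 minutes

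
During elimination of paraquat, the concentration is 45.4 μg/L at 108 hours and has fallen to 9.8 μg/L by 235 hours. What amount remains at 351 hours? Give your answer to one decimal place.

2.4 μg/L

Over Δt = 235 − 108 = 127 hours, the level fell by a factor of 45.4/9.8 ≈ 4.6327.
n = log₂(4.6327) ≈ 2.2118 half-lives, so t½ = 127/2.2118 ≈ 57.418 hours.
From t = 235 to t = 351: 9.8 × (1/2)^((351−235)/57.418) ≈ 2.4158 μg/L.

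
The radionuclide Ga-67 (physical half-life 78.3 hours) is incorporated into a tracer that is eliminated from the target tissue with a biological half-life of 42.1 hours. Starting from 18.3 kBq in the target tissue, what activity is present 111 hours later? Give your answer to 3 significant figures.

1/t_eff = 1/t_phys + 1/t_biol = 1/78.3 + 1/42.1 = 0.036524 per hour.
t_eff = 78.3 × 42.1 / (78.3 + 42.1) ≈ 27.379 hours.
Remaining = 18.3 × (1/2)^(111/27.379) = 18.3 × (1/2)^4.0542 ≈ 1.1016 kBq.

1.10 kBq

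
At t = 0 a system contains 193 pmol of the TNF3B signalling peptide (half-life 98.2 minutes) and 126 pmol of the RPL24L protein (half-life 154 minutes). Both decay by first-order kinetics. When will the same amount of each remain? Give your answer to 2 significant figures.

Set 193·(1/2)^(t/98.2) = 126·(1/2)^(t/154).
Taking log₂: log₂(193/126) = t·(1/98.2 − 1/154).
log₂(1.5317) = 0.61518; 1/98.2 − 1/154 = 0.0036898.
t = 0.61518 / 0.0036898 ≈ 166.72 minutes.

170 minutes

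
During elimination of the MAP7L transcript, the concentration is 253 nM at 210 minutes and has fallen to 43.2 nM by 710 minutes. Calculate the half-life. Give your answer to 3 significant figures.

196 minutes

Over Δt = 710 − 210 = 500 minutes, the level fell by a factor of 253/43.2 ≈ 5.8565.
n = log₂(5.8565) ≈ 2.55 half-lives, so t½ = 500/2.55 ≈ 196.08 minutes.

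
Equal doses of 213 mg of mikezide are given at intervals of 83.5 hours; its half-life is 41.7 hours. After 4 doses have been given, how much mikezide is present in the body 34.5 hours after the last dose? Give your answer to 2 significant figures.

160 mg

The 4 doses were given 285, 201.5, 118, 34.5 hours ago.
Total = 213·(1/2)^(285/41.7) + 213·(1/2)^(201.5/41.7) + 213·(1/2)^(118/41.7) + 213·(1/2)^(34.5/41.7)
      = 1.8663 + 7.4776 + 29.96 + 120.04 ≈ 159.34 mg.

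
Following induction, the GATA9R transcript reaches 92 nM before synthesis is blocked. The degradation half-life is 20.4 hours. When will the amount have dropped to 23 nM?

23/92 = 1/4, so 2 half-lives have elapsed.
t = 2 × 20.4 = 40.8 hours.

40.8 hours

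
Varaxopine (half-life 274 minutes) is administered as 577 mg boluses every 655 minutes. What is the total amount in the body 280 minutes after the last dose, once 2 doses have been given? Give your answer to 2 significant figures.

The 2 doses were given 935, 280 minutes ago.
Total = 577·(1/2)^(935/274) + 577·(1/2)^(280/274)
      = 54.192 + 284.15 ≈ 338.35 mg.

340 mg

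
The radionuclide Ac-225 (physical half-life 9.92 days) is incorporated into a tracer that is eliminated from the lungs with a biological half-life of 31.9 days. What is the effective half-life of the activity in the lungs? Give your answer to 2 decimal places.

7.57 days

1/t_eff = 1/t_phys + 1/t_biol = 1/9.92 + 1/31.9 = 0.13215 per day.
t_eff = 9.92 × 31.9 / (9.92 + 31.9) ≈ 7.5669 days.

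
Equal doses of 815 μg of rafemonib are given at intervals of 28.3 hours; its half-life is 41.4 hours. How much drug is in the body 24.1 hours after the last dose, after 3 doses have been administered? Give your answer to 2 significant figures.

1100 μg

The 3 doses were given 80.7, 52.4, 24.1 hours ago.
Total = 815·(1/2)^(80.7/41.4) + 815·(1/2)^(52.4/41.4) + 815·(1/2)^(24.1/41.4)
      = 211.04 + 338.96 + 544.4 ≈ 1094.4 μg.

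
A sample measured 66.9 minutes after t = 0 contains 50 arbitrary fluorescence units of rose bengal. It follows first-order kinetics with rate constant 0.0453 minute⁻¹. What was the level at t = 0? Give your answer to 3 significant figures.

1040 arbitrary fluorescence units

t½ = ln 2 / λ = 0.69315 / 0.0453 ≈ 15.301 minutes.
Number of half-lives elapsed: n = 66.9/15.301 ≈ 4.3722.
A₀ = A × 2^n = 50 × 2^4.3722 = 50 × 20.709 ≈ 1035.5 arbitrary fluorescence units.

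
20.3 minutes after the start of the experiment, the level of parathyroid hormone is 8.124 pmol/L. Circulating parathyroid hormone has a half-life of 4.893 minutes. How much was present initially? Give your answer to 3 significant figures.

144 pmol/L

Number of half-lives elapsed: n = 20.3/4.893 ≈ 4.1488.
A₀ = A × 2^n = 8.124 × 2^4.1488 = 8.124 × 17.738 ≈ 144.1 pmol/L.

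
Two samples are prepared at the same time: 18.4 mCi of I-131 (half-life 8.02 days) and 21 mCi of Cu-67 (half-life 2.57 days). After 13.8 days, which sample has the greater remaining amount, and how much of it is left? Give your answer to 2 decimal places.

I-131: 18.4 × (1/2)^1.7207 ≈ 5.5826 mCi.
Cu-67: 21 × (1/2)^5.3696 ≈ 0.50792 mCi.
I-131 has more remaining, at ≈ 5.5826 mCi.

I-131, 5.58 mCi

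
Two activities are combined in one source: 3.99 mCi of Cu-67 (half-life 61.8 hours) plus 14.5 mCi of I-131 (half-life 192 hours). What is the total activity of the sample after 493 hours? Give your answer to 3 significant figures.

Cu-67: 3.99 × (1/2)^(493/61.8) = 3.99 × (1/2)^7.9773 ≈ 0.015833 mCi.
I-131: 14.5 × (1/2)^(493/192) = 14.5 × (1/2)^2.5677 ≈ 2.4457 mCi.
Total = 0.015833 + 2.4457 ≈ 2.4616 mCi.

2.46 mCi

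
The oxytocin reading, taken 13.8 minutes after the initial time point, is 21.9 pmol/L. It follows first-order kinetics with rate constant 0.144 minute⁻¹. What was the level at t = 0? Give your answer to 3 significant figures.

t½ = ln 2 / λ = 0.69315 / 0.144 ≈ 4.8135 minutes.
Number of half-lives elapsed: n = 13.8/4.8135 ≈ 2.8669.
A₀ = A × 2^n = 21.9 × 2^2.8669 = 21.9 × 7.2951 ≈ 159.76 pmol/L.

160 pmol/L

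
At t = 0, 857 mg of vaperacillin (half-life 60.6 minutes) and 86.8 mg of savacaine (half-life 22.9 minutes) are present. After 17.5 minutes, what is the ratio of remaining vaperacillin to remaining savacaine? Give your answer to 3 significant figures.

13.7

vaperacillin: 857 × (1/2)^(17.5/60.6) = 857 × (1/2)^0.28878 ≈ 701.54 mg.
savacaine: 86.8 × (1/2)^(17.5/22.9) = 86.8 × (1/2)^0.76419 ≈ 51.106 mg.
Ratio ≈ 701.54 / 51.106 ≈ 13.727.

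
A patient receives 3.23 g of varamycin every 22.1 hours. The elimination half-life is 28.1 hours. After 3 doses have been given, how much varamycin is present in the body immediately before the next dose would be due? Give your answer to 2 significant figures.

The 3 doses were given 66.3, 44.2, 22.1 hours ago.
Total = 3.23·(1/2)^(66.3/28.1) + 3.23·(1/2)^(44.2/28.1) + 3.23·(1/2)^(22.1/28.1)
      = 0.62942 + 1.0857 + 1.8726 ≈ 3.5877 g.

3.6 g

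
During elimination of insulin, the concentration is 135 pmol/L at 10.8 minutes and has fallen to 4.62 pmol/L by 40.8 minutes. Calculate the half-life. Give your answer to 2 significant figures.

Over Δt = 40.8 − 10.8 = 30 minutes, the level fell by a factor of 135/4.62 ≈ 29.221.
n = log₂(29.221) ≈ 4.8689 half-lives, so t½ = 30/4.8689 ≈ 6.1615 minutes.

6.2 minutes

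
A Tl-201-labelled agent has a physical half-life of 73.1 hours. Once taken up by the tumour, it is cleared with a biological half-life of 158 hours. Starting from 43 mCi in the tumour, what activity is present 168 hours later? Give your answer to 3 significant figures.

4.18 mCi

1/t_eff = 1/t_phys + 1/t_biol = 1/73.1 + 1/158 = 0.020009 per hour.
t_eff = 73.1 × 158 / (73.1 + 158) ≈ 49.977 hours.
Remaining = 43 × (1/2)^(168/49.977) = 43 × (1/2)^3.3615 ≈ 4.1836 mCi.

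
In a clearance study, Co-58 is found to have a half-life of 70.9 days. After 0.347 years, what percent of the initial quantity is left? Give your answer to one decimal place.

29.0%

0.347 years = 126.655 days.
n = 126.655/70.9 ≈ 1.7864 half-lives.
Fraction remaining = (1/2)^1.7864 ≈ 0.2899, i.e. 28.99%.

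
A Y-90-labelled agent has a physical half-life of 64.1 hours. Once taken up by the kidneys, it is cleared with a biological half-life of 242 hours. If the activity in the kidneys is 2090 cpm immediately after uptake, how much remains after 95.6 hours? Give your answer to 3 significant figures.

1/t_eff = 1/t_phys + 1/t_biol = 1/64.1 + 1/242 = 0.019733 per hour.
t_eff = 64.1 × 242 / (64.1 + 242) ≈ 50.677 hours.
Remaining = 2090 × (1/2)^(95.6/50.677) = 2090 × (1/2)^1.8865 ≈ 565.28 cpm.

565 cpm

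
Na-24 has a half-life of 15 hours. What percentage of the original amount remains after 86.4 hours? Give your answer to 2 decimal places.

n = 86.4/15 ≈ 5.76 half-lives.
Fraction remaining = (1/2)^5.76 ≈ 0.018453, i.e. 1.8453%.

1.85%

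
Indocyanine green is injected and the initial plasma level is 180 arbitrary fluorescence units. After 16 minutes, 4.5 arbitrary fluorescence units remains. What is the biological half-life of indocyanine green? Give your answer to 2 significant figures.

3.0 minutes

A/A₀ = 4.5/180 ≈ 0.025.
n = log₂(40) ≈ 5.3219 half-lives elapsed in 16 minutes.
t½ = 16/5.3219 ≈ 3.0064 minutes.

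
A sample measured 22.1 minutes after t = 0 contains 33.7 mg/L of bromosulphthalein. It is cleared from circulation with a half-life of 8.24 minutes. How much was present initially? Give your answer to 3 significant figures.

Number of half-lives elapsed: n = 22.1/8.24 ≈ 2.682.
A₀ = A × 2^n = 33.7 × 2^2.682 = 33.7 × 6.4176 ≈ 216.27 mg/L.

216 mg/L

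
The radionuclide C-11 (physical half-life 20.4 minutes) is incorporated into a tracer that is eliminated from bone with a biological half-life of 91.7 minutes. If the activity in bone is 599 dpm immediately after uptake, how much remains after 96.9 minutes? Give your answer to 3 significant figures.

10.7 dpm

1/t_eff = 1/t_phys + 1/t_biol = 1/20.4 + 1/91.7 = 0.059925 per minute.
t_eff = 20.4 × 91.7 / (20.4 + 91.7) ≈ 16.688 minutes.
Remaining = 599 × (1/2)^(96.9/16.688) = 599 × (1/2)^5.8067 ≈ 10.701 dpm.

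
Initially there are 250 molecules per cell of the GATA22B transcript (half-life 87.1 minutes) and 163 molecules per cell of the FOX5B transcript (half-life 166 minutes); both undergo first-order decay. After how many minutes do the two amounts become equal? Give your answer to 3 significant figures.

Set 250·(1/2)^(t/87.1) = 163·(1/2)^(t/166).
Taking log₂: log₂(250/163) = t·(1/87.1 − 1/166).
log₂(1.5337) = 0.61706; 1/87.1 − 1/166 = 0.005457.
t = 0.61706 / 0.005457 ≈ 113.08 minutes.

113 minutes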